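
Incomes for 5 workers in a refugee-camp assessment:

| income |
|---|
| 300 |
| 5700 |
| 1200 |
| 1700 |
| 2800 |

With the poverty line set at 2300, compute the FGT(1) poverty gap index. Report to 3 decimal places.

Poor units: 300, 1200, 1700 (q = 3 of N = 5).
Gap ratios (z−y)/z: (2300−300)/2300 = 0.8696; (2300−1200)/2300 = 0.4783; (2300−1700)/2300 = 0.2609.
Σ = 1.608696. Dividing by the full population N = 5 gives P₁ = 0.322.

0.322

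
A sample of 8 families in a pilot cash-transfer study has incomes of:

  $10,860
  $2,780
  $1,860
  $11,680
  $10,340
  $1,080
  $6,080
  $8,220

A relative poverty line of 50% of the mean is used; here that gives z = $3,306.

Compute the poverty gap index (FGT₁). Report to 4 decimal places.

0.1587

Poor units: $1,080, $1,860, $2,780 (q = 3 of N = 8).
Normalized shortfalls: (3306−1080)/3306 = 0.6733; (3306−1860)/3306 = 0.4374; (3306−2780)/3306 = 0.1591.
Σ = 1.269812. Dividing by the full population N = 8 gives P₁ = 0.1587.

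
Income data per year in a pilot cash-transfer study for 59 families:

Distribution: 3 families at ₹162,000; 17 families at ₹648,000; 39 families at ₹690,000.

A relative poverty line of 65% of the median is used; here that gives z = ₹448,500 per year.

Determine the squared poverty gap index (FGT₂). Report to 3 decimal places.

0.021

Below z: 3×₹162,000 (q = 3 of N = 59).
Normalized shortfalls: (448500−162000)/448500 = 0.6388 (×3).
Squared: 0.4081 (×3).
Sum = 1.224181; P₂ = 1.224181 / 59 = 0.021.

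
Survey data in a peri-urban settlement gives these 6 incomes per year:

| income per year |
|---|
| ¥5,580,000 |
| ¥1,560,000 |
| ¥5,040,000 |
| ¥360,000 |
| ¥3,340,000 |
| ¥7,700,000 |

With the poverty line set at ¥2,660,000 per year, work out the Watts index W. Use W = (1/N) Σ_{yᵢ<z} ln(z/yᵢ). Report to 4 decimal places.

0.4223

Incomes under z: ¥360,000, ¥1,560,000 (q = 2 of N = 6).
ln(z/y) terms: ln(2660000/360000) = 2.0000; ln(2660000/1560000) = 0.5336.
W = 2.533618 / 6 = 0.4223.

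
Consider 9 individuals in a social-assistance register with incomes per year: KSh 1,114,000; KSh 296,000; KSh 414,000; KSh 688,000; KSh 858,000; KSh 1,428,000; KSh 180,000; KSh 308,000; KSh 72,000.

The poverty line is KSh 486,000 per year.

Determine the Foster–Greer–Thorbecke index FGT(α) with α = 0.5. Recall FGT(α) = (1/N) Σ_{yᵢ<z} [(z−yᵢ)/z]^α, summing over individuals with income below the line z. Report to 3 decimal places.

0.370

Below z: KSh 72,000, KSh 180,000, KSh 296,000, KSh 308,000, KSh 414,000 (q = 5 of N = 9).
Normalized shortfalls: (486000−72000)/486000 = 0.8519; (486000−180000)/486000 = 0.6296; (486000−296000)/486000 = 0.3909; (486000−308000)/486000 = 0.3663; (486000−414000)/486000 = 0.1481.
Raised to α = 0.5: 0.92296; 0.79349; 0.62526; 0.60519; 0.38490.
Sum = 3.331798; FGT(0.5) = 3.331798 / 9 = 0.370.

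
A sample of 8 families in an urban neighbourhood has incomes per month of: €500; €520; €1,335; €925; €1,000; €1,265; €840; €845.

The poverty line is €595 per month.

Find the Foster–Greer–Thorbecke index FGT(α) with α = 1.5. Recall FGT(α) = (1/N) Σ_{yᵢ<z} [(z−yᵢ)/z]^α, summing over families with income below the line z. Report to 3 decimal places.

Below the line: €500, €520 (q = 2 of N = 8).
Shortfall ratios: (595−500)/595 = 0.1597; (595−520)/595 = 0.1261.
Raised to α = 1.5: 0.06380; 0.04475.
Sum = 0.108551; FGT(1.5) = 0.108551 / 8 = 0.014.

0.014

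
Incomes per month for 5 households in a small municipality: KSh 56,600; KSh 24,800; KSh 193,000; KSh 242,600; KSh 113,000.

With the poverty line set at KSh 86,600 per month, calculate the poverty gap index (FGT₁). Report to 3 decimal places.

Below the line: KSh 24,800, KSh 56,600 (q = 2 of N = 5).
Gap ratios (z−y)/z: (86600−24800)/86600 = 0.7136; (86600−56600)/86600 = 0.3464.
Sum of shortfalls = 1.060046; P₁ averages over all N: 1.060046 / 5 = 0.212.

0.212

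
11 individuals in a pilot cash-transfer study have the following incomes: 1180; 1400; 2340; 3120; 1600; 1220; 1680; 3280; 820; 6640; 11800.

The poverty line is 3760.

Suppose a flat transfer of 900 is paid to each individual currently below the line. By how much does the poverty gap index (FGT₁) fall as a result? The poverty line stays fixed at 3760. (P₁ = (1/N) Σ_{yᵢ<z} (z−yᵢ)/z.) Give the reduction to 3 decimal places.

Before: below the line — 820, 1180, 1220, 1400, 1600, 1680, 2340, 3120, 3280; poverty gap index (FGT₁) = 0.41586.
After the 900 transfer: below the line — 1720, 2080, 2120, 2300, 2500, 2580, 3240; poverty gap index (FGT₁) = 0.23646.
Reduction = 0.41586 − 0.23646 = 0.179.

0.179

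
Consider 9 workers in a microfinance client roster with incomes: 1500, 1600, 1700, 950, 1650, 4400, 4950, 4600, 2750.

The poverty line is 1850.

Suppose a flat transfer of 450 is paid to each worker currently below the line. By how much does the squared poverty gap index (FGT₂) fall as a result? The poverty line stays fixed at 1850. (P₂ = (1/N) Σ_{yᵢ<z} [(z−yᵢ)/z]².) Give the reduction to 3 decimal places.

Before: below the line — 950, 1500, 1600, 1650, 1700; squared poverty gap index (FGT₂) = 0.03433.
After the 450 transfer: below the line — 1400; squared poverty gap index (FGT₂) = 0.00657.
Reduction = 0.03433 − 0.00657 = 0.028.

0.028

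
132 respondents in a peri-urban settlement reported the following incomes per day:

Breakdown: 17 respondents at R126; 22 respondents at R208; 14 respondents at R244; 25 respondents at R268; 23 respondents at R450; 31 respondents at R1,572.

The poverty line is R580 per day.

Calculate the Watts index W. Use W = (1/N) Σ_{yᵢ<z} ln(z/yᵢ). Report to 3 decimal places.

Poor units: 17×R126, 22×R208, 14×R244, 25×R268, 23×R450 (q = 101 of N = 132).
Log shortfalls: ln(580/126) = 1.5267 (×17); ln(580/208) = 1.0255 (×22); ln(580/244) = 0.8659 (×14); ln(580/268) = 0.7720 (×25); ln(580/450) = 0.2538 (×23).
W = 85.775484 / 132 = 0.650.

0.650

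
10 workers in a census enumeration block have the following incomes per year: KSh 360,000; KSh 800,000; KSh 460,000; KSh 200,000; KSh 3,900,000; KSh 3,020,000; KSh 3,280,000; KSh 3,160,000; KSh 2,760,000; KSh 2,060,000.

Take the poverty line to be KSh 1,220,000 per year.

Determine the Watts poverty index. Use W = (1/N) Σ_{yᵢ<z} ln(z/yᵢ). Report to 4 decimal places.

Incomes under z: KSh 200,000, KSh 360,000, KSh 460,000, KSh 800,000 (q = 4 of N = 10).
ln(z/y) terms: ln(1220000/200000) = 1.8083; ln(1220000/360000) = 1.2205; ln(1220000/460000) = 0.9754; ln(1220000/800000) = 0.4220.
W = 4.426165 / 10 = 0.4426.

0.4426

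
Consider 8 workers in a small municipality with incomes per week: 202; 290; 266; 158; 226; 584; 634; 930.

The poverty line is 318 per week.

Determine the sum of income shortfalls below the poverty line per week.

448

Below the line: 158, 202, 226, 266, 290 (q = 5 of N = 8).
Individual gaps: 318−158 = 160; 318−202 = 116; 318−226 = 92; 318−266 = 52; 318−290 = 28.
Aggregate gap = 448.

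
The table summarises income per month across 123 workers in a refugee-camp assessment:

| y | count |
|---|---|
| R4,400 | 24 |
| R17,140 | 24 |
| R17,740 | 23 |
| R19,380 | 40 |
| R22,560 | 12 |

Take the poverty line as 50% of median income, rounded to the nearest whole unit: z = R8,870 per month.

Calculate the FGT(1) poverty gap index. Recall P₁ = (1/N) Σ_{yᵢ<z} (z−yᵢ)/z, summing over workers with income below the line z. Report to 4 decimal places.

Below z: 24×R4,400 (q = 24 of N = 123).
Relative gaps: (8870−4400)/8870 = 0.5039 (×24).
Σ = 12.094701. Dividing by the full population N = 123 gives P₁ = 0.0983.

0.0983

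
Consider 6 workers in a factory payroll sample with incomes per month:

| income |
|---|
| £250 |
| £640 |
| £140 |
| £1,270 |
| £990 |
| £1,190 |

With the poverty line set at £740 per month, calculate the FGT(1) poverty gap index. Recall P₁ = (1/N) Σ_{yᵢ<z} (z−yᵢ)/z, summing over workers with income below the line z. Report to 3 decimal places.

0.268

Incomes under z: £140, £250, £640 (q = 3 of N = 6).
Relative gaps: (740−140)/740 = 0.8108; (740−250)/740 = 0.6622; (740−640)/740 = 0.1351.
Σ = 1.608108. Dividing by the full population N = 6 gives P₁ = 0.268.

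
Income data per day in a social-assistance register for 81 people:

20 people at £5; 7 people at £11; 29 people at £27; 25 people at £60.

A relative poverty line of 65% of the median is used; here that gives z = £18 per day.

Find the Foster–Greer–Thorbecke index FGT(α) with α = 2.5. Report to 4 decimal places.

0.1176

Below the line: 20×£5, 7×£11 (q = 27 of N = 81).
Normalized shortfalls: (18−5)/18 = 0.7222 (×20); (18−11)/18 = 0.3889 (×7).
Raised to α = 2.5: 0.44328 (×20); 0.09431 (×7).
Sum = 9.525758; FGT(2.5) = 9.525758 / 81 = 0.1176.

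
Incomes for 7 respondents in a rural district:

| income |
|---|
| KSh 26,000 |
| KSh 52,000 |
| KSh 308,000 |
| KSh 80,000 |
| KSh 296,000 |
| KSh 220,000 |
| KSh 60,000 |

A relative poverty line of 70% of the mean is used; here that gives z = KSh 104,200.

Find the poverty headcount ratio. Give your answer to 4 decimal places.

4 of the 7 respondents have income below KSh 104,200.
H = 4/7 = 0.5714.

0.5714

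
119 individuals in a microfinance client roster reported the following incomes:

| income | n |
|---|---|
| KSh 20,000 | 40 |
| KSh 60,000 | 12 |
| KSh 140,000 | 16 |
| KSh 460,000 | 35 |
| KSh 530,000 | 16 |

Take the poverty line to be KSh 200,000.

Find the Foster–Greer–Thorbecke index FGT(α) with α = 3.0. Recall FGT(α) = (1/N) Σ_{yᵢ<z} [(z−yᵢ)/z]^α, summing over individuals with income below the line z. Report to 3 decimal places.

0.283

Below the line: 40×KSh 20,000, 12×KSh 60,000, 16×KSh 140,000 (q = 68 of N = 119).
Normalized shortfalls: (200000−20000)/200000 = 0.9000 (×40); (200000−60000)/200000 = 0.7000 (×12); (200000−140000)/200000 = 0.3000 (×16).
Raised to α = 3.0: 0.72900 (×40); 0.34300 (×12); 0.02700 (×16).
Sum = 33.708000; FGT(3.0) = 33.708000 / 119 = 0.283.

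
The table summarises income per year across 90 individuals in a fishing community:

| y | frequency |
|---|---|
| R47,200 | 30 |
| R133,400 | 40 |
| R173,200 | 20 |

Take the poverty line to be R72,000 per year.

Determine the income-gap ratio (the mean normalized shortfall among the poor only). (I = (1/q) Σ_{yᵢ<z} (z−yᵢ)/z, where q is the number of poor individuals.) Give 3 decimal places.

Below the line: 30×R47,200 (q = 30 of N = 90).
Relative gaps: 0.3444 (×30); sum = 10.333333.
I averages over the q = 30 poor units only: 10.333333 / 30 = 0.344.

0.344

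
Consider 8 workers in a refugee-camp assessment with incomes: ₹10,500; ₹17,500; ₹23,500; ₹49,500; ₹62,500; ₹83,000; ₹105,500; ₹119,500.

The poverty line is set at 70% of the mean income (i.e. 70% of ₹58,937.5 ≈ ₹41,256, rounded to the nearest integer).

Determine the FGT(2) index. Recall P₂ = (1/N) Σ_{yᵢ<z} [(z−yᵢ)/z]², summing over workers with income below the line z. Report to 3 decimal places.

Poor units: ₹10,500, ₹17,500, ₹23,500 (q = 3 of N = 8).
Shortfall ratios: (41256−10500)/41256 = 0.7455; (41256−17500)/41256 = 0.5758; (41256−23500)/41256 = 0.4304.
Squared: 0.5558; 0.3316; 0.1852.
Sum = 1.072558; P₂ = 1.072558 / 8 = 0.134.

0.134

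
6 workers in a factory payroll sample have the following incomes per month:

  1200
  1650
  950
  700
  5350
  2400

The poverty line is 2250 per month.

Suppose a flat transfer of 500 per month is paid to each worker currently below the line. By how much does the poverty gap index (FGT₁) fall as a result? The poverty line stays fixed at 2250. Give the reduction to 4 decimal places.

Before: below the line — 700, 950, 1200, 1650; poverty gap index (FGT₁) = 0.333333.
After the 500 transfer: below the line — 1200, 1450, 1700, 2150; poverty gap index (FGT₁) = 0.185185.
Reduction = 0.333333 − 0.185185 = 0.1481.

0.1481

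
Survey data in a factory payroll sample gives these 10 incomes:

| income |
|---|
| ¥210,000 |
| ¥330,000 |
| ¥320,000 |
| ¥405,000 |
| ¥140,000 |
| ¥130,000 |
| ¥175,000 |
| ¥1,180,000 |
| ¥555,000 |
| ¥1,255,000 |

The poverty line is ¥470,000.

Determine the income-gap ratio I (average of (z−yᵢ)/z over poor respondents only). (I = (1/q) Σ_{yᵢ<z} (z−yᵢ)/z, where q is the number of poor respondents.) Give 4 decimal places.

0.4802

Incomes under z: ¥130,000, ¥140,000, ¥175,000, ¥210,000, ¥320,000, ¥330,000, ¥405,000 (q = 7 of N = 10).
Relative gaps: 0.7234, 0.7021, 0.6277, 0.5532, 0.3191, 0.2979, 0.1383; sum = 3.361702.
I averages over the q = 7 poor units only: 3.361702 / 7 = 0.4802.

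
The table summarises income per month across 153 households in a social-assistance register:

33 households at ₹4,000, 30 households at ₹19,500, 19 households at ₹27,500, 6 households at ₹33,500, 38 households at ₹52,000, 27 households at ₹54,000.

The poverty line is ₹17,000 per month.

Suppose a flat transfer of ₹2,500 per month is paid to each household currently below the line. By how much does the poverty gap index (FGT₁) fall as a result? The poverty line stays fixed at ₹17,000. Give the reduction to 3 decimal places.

0.032

Before: below the line — 33×₹4,000; poverty gap index (FGT₁) = 0.16494.
After the ₹2,500 transfer: below the line — 33×₹6,500; poverty gap index (FGT₁) = 0.13322.
Reduction = 0.16494 − 0.13322 = 0.032.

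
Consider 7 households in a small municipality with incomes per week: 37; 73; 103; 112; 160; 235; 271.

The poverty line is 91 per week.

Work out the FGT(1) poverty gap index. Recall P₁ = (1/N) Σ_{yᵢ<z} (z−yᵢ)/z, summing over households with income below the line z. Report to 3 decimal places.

Incomes under z: 37, 73 (q = 2 of N = 7).
Gap ratios (z−y)/z: (91−37)/91 = 0.5934; (91−73)/91 = 0.1978.
Sum of shortfalls = 0.791209; P₁ averages over all N: 0.791209 / 7 = 0.113.

0.113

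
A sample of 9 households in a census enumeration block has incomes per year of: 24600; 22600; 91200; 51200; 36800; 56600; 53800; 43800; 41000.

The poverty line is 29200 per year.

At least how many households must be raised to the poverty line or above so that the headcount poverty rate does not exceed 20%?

1

2 of the 9 households are poor, so H = 2/9 = 0.222.
A headcount ratio of at most 20% allows at most ⌊0.20 × 9⌋ = 1 poor households.
So at least 2 − 1 = 1 must be lifted.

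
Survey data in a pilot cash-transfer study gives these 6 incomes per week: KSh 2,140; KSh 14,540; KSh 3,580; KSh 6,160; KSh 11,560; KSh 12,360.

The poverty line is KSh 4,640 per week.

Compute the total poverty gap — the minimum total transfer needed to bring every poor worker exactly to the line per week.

KSh 3,560

Below z: KSh 2,140, KSh 3,580 (q = 2 of N = 6).
Individual gaps: 4640−2140 = 2500; 4640−3580 = 1060.
Aggregate gap = KSh 3,560.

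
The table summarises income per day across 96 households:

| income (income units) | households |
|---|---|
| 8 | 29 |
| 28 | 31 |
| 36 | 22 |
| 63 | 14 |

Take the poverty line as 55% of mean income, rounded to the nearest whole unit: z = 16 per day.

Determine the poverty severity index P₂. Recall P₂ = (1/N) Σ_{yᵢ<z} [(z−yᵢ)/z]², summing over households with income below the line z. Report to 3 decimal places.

0.076

Poor units: 29×8 (q = 29 of N = 96).
Shortfall ratios: (16−8)/16 = 0.5000 (×29).
Squared: 0.2500 (×29).
Sum = 7.250000; P₂ = 7.250000 / 96 = 0.076.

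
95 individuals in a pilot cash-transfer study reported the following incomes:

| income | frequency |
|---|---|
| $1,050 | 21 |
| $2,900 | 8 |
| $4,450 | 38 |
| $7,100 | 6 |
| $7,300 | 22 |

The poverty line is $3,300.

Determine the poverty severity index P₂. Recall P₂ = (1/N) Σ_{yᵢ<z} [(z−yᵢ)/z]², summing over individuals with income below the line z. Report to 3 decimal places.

Incomes under z: 21×$1,050, 8×$2,900 (q = 29 of N = 95).
Shortfall ratios: (3300−1050)/3300 = 0.6818 (×21); (3300−2900)/3300 = 0.1212 (×8).
Squared: 0.4649 (×21); 0.0147 (×8).
Sum = 9.879936; P₂ = 9.879936 / 95 = 0.104.

0.104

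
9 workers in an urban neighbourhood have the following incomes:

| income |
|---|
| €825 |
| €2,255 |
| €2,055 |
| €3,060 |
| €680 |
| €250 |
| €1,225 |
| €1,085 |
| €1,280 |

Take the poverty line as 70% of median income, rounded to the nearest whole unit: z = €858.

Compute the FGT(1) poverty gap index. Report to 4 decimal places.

Below z: €250, €680, €825 (q = 3 of N = 9).
Gap ratios (z−y)/z: (858−250)/858 = 0.7086; (858−680)/858 = 0.2075; (858−825)/858 = 0.0385.
Sum of shortfalls = 0.954545; P₁ averages over all N: 0.954545 / 9 = 0.1061.

0.1061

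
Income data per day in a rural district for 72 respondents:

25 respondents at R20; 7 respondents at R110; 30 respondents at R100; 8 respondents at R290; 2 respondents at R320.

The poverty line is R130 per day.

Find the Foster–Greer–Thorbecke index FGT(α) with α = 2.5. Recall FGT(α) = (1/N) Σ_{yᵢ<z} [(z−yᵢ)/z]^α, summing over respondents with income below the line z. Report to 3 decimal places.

0.240

Incomes under z: 25×R20, 30×R100, 7×R110 (q = 62 of N = 72).
Relative gaps: (130−20)/130 = 0.8462 (×25); (130−100)/130 = 0.2308 (×30); (130−110)/130 = 0.1538 (×7).
Raised to α = 2.5: 0.65860 (×25); 0.02558 (×30); 0.00928 (×7).
Sum = 17.297524; FGT(2.5) = 17.297524 / 72 = 0.240.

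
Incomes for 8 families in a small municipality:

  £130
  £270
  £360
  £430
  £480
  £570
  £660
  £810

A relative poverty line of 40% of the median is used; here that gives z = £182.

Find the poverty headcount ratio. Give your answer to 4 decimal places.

0.1250

1 of the 8 families have income below £182.
H = 1/8 = 0.1250.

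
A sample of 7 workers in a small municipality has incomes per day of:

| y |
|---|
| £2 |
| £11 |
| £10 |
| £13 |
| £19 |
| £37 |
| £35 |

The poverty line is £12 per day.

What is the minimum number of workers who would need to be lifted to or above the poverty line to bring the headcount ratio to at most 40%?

3 of the 7 workers are poor, so H = 3/7 = 0.429.
A headcount ratio of at most 40% allows at most ⌊0.40 × 7⌋ = 2 poor workers.
So at least 3 − 2 = 1 must be lifted.

1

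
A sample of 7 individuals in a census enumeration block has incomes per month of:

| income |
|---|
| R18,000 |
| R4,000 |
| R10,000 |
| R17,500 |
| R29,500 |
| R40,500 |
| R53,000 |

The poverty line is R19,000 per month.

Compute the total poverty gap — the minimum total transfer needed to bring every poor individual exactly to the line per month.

Below the line: R4,000, R10,000, R17,500, R18,000 (q = 4 of N = 7).
Individual gaps: 19000−4000 = 15000; 19000−10000 = 9000; 19000−17500 = 1500; 19000−18000 = 1000.
Aggregate gap = R26,500.

R26,500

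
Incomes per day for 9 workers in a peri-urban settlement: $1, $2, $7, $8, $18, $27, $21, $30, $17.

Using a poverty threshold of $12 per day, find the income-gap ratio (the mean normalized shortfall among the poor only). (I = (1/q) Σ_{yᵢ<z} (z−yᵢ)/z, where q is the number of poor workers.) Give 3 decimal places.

0.625

Below z: $1, $2, $7, $8 (q = 4 of N = 9).
Shortfall ratios (z−y)/z: 0.9167, 0.8333, 0.4167, 0.3333; sum = 2.500000.
The income-gap ratio divides by q (the poor only): 2.500000 / 4 = 0.625.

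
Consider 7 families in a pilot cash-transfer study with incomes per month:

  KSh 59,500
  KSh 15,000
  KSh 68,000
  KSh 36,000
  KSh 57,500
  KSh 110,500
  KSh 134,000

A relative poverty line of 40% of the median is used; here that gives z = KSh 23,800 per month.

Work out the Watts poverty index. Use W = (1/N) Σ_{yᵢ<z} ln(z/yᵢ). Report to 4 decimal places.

0.0659

Incomes under z: KSh 15,000 (q = 1 of N = 7).
ln(z/y) terms: ln(23800/15000) = 0.4616.
W = 0.461635 / 7 = 0.0659.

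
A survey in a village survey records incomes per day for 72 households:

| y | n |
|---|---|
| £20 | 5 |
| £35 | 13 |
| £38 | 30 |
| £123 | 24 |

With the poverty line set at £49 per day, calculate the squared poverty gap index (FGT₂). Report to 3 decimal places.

Incomes under z: 5×£20, 13×£35, 30×£38 (q = 48 of N = 72).
Shortfall ratios: (49−20)/49 = 0.5918 (×5); (49−35)/49 = 0.2857 (×13); (49−38)/49 = 0.2245 (×30).
Squared: 0.3503 (×5); 0.0816 (×13); 0.0504 (×30).
Sum = 4.324448; P₂ = 4.324448 / 72 = 0.060.

0.060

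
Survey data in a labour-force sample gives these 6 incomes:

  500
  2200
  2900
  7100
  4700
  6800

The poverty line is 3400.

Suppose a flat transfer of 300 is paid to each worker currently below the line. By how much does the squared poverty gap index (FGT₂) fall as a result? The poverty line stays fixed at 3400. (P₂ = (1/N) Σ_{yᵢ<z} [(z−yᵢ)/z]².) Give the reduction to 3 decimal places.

0.036

Before: below the line — 500, 2200, 2900; squared poverty gap index (FGT₂) = 0.14562.
After the 300 transfer: below the line — 800, 2500, 3200; squared poverty gap index (FGT₂) = 0.10972.
Reduction = 0.14562 − 0.10972 = 0.036.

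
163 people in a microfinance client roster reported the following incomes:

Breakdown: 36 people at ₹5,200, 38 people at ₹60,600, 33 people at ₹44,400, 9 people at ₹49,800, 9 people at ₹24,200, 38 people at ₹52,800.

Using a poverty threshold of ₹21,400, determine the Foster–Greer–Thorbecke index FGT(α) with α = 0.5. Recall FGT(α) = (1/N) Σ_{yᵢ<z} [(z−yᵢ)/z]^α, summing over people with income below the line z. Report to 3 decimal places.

0.192

Poor units: 36×₹5,200 (q = 36 of N = 163).
Normalized shortfalls: (21400−5200)/21400 = 0.7570 (×36).
Raised to α = 0.5: 0.87006 (×36).
Sum = 31.322262; FGT(0.5) = 31.322262 / 163 = 0.192.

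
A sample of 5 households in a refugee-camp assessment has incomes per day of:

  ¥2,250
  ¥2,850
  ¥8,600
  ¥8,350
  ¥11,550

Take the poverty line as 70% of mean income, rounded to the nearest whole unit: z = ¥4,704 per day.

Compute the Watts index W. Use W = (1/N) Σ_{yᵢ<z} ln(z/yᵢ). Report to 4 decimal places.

Incomes under z: ¥2,250, ¥2,850 (q = 2 of N = 5).
Log gaps: ln(4704/2250) = 0.7375; ln(4704/2850) = 0.5011.
W = 1.238577 / 5 = 0.2477.

0.2477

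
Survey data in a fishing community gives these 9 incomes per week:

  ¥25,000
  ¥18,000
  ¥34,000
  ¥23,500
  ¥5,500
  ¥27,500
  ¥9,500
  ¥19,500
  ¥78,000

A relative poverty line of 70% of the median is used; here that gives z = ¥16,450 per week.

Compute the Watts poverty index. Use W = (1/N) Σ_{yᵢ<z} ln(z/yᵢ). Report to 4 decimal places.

0.1827

Below the line: ¥5,500, ¥9,500 (q = 2 of N = 9).
Log shortfalls: ln(16450/5500) = 1.0956; ln(16450/9500) = 0.5490.
W = 1.644611 / 9 = 0.1827.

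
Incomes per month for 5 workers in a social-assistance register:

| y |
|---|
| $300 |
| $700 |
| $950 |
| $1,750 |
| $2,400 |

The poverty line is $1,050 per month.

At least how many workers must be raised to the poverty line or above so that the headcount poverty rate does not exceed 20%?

3 of the 5 workers are poor, so H = 3/5 = 0.600.
A headcount ratio of at most 20% allows at most ⌊0.20 × 5⌋ = 1 poor workers.
So at least 3 − 1 = 2 must be lifted.

2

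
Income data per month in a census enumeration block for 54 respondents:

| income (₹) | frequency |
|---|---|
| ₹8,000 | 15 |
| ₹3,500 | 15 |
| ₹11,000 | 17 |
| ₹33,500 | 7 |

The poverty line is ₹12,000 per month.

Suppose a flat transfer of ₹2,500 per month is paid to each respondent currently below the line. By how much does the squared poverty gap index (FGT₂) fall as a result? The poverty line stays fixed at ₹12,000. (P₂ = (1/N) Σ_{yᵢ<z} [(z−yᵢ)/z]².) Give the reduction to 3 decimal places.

0.099

Before: below the line — 15×₹3,500, 15×₹8,000, 17×₹11,000; squared poverty gap index (FGT₂) = 0.17242.
After the ₹2,500 transfer: below the line — 15×₹6,000, 15×₹10,500; squared poverty gap index (FGT₂) = 0.07378.
Reduction = 0.17242 − 0.07378 = 0.099.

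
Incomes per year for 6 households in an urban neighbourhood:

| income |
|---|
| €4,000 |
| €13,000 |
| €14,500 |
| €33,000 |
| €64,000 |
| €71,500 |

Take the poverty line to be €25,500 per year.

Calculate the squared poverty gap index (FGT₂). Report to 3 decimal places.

Incomes under z: €4,000, €13,000, €14,500 (q = 3 of N = 6).
Gap ratios (z−y)/z: (25500−4000)/25500 = 0.8431; (25500−13000)/25500 = 0.4902; (25500−14500)/25500 = 0.4314.
Squared: 0.7109; 0.2403; 0.1861.
Sum = 1.137255; P₂ = 1.137255 / 6 = 0.190.

0.190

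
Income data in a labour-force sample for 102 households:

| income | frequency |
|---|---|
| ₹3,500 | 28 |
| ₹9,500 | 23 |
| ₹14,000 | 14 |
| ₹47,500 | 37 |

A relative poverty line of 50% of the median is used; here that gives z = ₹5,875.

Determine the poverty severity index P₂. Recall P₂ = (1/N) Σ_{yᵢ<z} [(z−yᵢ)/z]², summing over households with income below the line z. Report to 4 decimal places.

Poor units: 28×₹3,500 (q = 28 of N = 102).
Gap ratios (z−y)/z: (5875−3500)/5875 = 0.4043 (×28).
Squared: 0.1634 (×28).
Sum = 4.575826; P₂ = 4.575826 / 102 = 0.0449.

0.0449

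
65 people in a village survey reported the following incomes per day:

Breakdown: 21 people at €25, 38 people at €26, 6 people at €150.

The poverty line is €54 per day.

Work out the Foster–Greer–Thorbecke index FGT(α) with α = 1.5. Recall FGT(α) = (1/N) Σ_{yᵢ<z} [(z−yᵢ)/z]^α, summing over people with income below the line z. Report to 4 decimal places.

Below z: 21×€25, 38×€26 (q = 59 of N = 65).
Normalized shortfalls: (54−25)/54 = 0.5370 (×21); (54−26)/54 = 0.5185 (×38).
Raised to α = 1.5: 0.39356 (×21); 0.37338 (×38).
Sum = 22.452961; FGT(1.5) = 22.452961 / 65 = 0.3454.

0.3454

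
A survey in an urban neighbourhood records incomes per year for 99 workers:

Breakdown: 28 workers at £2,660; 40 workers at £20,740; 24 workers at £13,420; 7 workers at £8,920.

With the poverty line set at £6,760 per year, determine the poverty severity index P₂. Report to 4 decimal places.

Below the line: 28×£2,660 (q = 28 of N = 99).
Relative gaps: (6760−2660)/6760 = 0.6065 (×28).
Squared: 0.3679 (×28).
Sum = 10.299884; P₂ = 10.299884 / 99 = 0.1040.

0.1040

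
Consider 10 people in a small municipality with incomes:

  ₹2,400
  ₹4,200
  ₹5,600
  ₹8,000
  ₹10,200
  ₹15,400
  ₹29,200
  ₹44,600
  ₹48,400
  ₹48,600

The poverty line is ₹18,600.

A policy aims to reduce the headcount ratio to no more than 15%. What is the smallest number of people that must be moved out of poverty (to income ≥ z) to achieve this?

6 of the 10 people are poor, so H = 6/10 = 0.600.
A headcount ratio of at most 15% allows at most ⌊0.15 × 10⌋ = 1 poor people.
So at least 6 − 1 = 5 must be lifted.

5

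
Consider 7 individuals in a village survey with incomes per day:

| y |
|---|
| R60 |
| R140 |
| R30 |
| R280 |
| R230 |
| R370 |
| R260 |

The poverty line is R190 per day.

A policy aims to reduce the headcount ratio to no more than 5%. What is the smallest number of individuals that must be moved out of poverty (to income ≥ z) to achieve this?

3

Currently q = 3 of N = 7 are below the line (H = 0.429).
A headcount ratio of at most 5% allows at most ⌊0.05 × 7⌋ = 0 poor individuals.
So at least 3 − 0 = 3 must be lifted.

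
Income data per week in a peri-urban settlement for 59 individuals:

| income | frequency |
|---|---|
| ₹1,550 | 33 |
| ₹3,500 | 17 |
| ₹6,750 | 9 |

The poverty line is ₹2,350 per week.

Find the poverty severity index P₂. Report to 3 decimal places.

Incomes under z: 33×₹1,550 (q = 33 of N = 59).
Normalized shortfalls: (2350−1550)/2350 = 0.3404 (×33).
Squared: 0.1159 (×33).
Sum = 3.824355; P₂ = 3.824355 / 59 = 0.065.

0.065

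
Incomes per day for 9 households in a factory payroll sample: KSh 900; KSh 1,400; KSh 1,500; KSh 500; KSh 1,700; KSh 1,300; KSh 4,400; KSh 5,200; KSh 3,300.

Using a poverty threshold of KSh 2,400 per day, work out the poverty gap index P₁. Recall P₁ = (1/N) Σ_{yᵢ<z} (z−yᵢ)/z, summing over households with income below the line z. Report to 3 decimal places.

Below z: KSh 500, KSh 900, KSh 1,300, KSh 1,400, KSh 1,500, KSh 1,700 (q = 6 of N = 9).
Gap ratios (z−y)/z: (2400−500)/2400 = 0.7917; (2400−900)/2400 = 0.6250; (2400−1300)/2400 = 0.4583; (2400−1400)/2400 = 0.4167; (2400−1500)/2400 = 0.3750; (2400−1700)/2400 = 0.2917.
Σ = 2.958333. Dividing by the full population N = 9 gives P₁ = 0.329.

0.329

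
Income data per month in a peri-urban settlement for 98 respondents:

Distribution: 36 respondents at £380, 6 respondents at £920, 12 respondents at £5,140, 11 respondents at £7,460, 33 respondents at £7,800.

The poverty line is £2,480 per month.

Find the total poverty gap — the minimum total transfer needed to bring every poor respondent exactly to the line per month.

£84,960

Below the line: 36×£380, 6×£920 (q = 42 of N = 98).
Individual gaps: 36×(2480−380) = 75600; 6×(2480−920) = 9360.
Aggregate gap = £84,960.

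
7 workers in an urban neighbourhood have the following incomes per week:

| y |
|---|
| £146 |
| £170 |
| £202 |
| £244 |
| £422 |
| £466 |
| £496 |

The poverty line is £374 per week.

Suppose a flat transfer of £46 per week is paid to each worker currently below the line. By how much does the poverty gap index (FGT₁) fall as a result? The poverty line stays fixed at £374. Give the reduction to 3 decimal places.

Before: below the line — £146, £170, £202, £244; poverty gap index (FGT₁) = 0.28037.
After the £46 transfer: below the line — £192, £216, £248, £290; poverty gap index (FGT₁) = 0.21008.
Reduction = 0.28037 − 0.21008 = 0.070.

0.070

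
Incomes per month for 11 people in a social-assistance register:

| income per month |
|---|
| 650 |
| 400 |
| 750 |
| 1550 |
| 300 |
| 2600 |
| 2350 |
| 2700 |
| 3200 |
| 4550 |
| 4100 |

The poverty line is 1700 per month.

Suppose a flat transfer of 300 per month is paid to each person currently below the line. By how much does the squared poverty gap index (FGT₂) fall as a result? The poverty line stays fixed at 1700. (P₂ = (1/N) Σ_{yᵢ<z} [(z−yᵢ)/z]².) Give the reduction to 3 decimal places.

Before: below the line — 300, 400, 650, 750, 1550; squared poverty gap index (FGT₂) = 0.17859.
After the 300 transfer: below the line — 600, 700, 950, 1050; squared poverty gap index (FGT₂) = 0.10050.
Reduction = 0.17859 − 0.10050 = 0.078.

0.078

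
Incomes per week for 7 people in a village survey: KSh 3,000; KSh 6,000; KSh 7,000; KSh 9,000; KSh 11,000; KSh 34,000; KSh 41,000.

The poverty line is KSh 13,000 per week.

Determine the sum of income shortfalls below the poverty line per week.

Below the line: KSh 3,000, KSh 6,000, KSh 7,000, KSh 9,000, KSh 11,000 (q = 5 of N = 7).
Individual gaps: 13000−3000 = 10000; 13000−6000 = 7000; 13000−7000 = 6000; 13000−9000 = 4000; 13000−11000 = 2000.
Aggregate gap = KSh 29,000.

KSh 29,000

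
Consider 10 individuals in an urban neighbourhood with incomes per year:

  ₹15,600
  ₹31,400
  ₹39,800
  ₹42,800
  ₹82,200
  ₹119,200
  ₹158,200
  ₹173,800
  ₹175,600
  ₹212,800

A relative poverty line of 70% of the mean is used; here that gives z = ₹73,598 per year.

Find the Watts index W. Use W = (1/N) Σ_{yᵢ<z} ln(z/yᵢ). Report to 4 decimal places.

0.3560

Incomes under z: ₹15,600, ₹31,400, ₹39,800, ₹42,800 (q = 4 of N = 10).
ln(z/y) terms: ln(73598/15600) = 1.5513; ln(73598/31400) = 0.8518; ln(73598/39800) = 0.6148; ln(73598/42800) = 0.5421.
W = 3.559988 / 10 = 0.3560.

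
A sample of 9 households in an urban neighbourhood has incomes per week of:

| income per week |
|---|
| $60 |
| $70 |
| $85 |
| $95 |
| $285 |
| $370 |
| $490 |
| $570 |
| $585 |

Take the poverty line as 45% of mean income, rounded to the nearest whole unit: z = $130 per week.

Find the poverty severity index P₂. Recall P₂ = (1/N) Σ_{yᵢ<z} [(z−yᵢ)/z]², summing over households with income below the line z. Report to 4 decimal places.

0.0773

Below z: $60, $70, $85, $95 (q = 4 of N = 9).
Gap ratios (z−y)/z: (130−60)/130 = 0.5385; (130−70)/130 = 0.4615; (130−85)/130 = 0.3462; (130−95)/130 = 0.2692.
Squared: 0.2899; 0.2130; 0.1198; 0.0725.
Sum = 0.695266; P₂ = 0.695266 / 9 = 0.0773.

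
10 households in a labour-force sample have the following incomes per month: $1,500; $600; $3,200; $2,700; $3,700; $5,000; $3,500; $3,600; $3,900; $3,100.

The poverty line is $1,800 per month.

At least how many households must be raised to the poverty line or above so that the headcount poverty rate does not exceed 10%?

Currently q = 2 of N = 10 are below the line (H = 0.200).
A headcount ratio of at most 10% allows at most ⌊0.10 × 10⌋ = 1 poor households.
So at least 2 − 1 = 1 must be lifted.

1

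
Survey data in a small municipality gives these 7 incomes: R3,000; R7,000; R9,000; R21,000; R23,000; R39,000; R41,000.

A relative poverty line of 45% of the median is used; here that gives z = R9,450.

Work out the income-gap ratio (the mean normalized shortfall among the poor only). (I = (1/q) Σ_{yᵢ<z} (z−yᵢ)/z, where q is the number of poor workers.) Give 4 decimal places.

0.3298

Poor units: R3,000, R7,000, R9,000 (q = 3 of N = 7).
Shortfall ratios (z−y)/z: 0.6825, 0.2593, 0.0476; sum = 0.989418.
I averages over the q = 3 poor units only: 0.989418 / 3 = 0.3298.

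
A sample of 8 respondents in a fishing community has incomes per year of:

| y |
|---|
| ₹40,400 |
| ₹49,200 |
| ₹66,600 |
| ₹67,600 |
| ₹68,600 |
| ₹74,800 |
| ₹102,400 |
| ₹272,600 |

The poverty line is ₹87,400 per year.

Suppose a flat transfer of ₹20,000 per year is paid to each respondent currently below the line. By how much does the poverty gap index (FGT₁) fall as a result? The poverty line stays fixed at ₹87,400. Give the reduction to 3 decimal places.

0.159

Before: below the line — ₹40,400, ₹49,200, ₹66,600, ₹67,600, ₹68,600, ₹74,800; poverty gap index (FGT₁) = 0.22483.
After the ₹20,000 transfer: below the line — ₹60,400, ₹69,200, ₹86,600; poverty gap index (FGT₁) = 0.06579.
Reduction = 0.22483 − 0.06579 = 0.159.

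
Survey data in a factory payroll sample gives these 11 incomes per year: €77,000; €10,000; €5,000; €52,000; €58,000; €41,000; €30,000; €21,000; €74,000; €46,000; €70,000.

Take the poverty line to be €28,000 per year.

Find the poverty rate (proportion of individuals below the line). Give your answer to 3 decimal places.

3 of the 11 individuals have income below €28,000.
H = 3/11 = 0.273.

0.273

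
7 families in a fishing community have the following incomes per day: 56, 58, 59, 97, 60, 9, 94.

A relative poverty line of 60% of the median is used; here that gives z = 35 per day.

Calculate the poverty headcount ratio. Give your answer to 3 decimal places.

1 of the 7 families have income below 35.
H = 1/7 = 0.143.

0.143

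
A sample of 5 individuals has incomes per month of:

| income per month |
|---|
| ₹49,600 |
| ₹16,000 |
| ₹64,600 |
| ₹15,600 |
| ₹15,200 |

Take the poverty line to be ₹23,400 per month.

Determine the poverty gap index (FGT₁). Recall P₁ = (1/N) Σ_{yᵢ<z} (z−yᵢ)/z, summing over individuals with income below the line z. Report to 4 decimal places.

0.2000

Incomes under z: ₹15,200, ₹15,600, ₹16,000 (q = 3 of N = 5).
Gap ratios (z−y)/z: (23400−15200)/23400 = 0.3504; (23400−15600)/23400 = 0.3333; (23400−16000)/23400 = 0.3162.
Σ = 1.000000. Dividing by the full population N = 5 gives P₁ = 0.2000.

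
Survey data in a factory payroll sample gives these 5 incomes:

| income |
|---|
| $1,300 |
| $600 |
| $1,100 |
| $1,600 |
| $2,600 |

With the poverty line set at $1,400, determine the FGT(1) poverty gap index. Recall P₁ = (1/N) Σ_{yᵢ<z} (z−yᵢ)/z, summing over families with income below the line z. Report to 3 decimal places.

0.171

Poor units: $600, $1,100, $1,300 (q = 3 of N = 5).
Relative gaps: (1400−600)/1400 = 0.5714; (1400−1100)/1400 = 0.2143; (1400−1300)/1400 = 0.0714.
Sum of shortfalls = 0.857143; P₁ averages over all N: 0.857143 / 5 = 0.171.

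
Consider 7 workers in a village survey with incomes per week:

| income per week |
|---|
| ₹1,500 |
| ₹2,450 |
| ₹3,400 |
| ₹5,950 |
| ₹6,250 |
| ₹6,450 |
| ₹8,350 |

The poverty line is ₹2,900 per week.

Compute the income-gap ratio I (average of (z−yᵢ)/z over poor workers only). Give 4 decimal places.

0.3190

Incomes under z: ₹1,500, ₹2,450 (q = 2 of N = 7).
Shortfall ratios (z−y)/z: 0.4828, 0.1552; sum = 0.637931.
I averages over the q = 2 poor units only: 0.637931 / 2 = 0.3190.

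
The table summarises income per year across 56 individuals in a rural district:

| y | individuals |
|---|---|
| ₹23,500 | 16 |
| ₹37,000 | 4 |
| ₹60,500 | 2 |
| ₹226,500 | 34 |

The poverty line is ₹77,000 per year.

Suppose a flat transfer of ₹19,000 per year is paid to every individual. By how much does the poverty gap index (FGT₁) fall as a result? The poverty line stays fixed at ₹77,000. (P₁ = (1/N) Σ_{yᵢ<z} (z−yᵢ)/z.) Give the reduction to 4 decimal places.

Before: below the line — 16×₹23,500, 4×₹37,000, 2×₹60,500; poverty gap index (FGT₁) = 0.243275.
After the ₹19,000 transfer: below the line — 16×₹42,500, 4×₹56,000; poverty gap index (FGT₁) = 0.147495.
Reduction = 0.243275 − 0.147495 = 0.0958.

0.0958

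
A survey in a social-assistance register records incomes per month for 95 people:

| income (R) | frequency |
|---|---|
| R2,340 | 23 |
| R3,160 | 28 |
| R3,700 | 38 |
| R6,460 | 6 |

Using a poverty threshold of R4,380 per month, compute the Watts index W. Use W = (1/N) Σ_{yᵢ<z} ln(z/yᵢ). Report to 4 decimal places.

Poor units: 23×R2,340, 28×R3,160, 38×R3,700 (q = 89 of N = 95).
Log gaps: ln(4380/2340) = 0.6269 (×23); ln(4380/3160) = 0.3265 (×28); ln(4380/3700) = 0.1687 (×38).
W = 29.971201 / 95 = 0.3155.

0.3155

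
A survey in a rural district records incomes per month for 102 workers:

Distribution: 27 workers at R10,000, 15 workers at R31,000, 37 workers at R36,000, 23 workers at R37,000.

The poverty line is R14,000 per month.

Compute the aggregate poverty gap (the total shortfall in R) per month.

Below the line: 27×R10,000 (q = 27 of N = 102).
Individual gaps: 27×(14000−10000) = 108000.
Aggregate gap = R108,000.

R108,000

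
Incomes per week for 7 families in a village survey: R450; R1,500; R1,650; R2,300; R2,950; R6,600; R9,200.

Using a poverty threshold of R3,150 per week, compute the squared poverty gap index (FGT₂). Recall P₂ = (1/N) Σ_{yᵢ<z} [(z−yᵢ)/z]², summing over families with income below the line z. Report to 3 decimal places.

Incomes under z: R450, R1,500, R1,650, R2,300, R2,950 (q = 5 of N = 7).
Normalized shortfalls: (3150−450)/3150 = 0.8571; (3150−1500)/3150 = 0.5238; (3150−1650)/3150 = 0.4762; (3150−2300)/3150 = 0.2698; (3150−2950)/3150 = 0.0635.
Squared: 0.7347; 0.2744; 0.2268; 0.0728; 0.0040.
Sum = 1.312673; P₂ = 1.312673 / 7 = 0.188.

0.188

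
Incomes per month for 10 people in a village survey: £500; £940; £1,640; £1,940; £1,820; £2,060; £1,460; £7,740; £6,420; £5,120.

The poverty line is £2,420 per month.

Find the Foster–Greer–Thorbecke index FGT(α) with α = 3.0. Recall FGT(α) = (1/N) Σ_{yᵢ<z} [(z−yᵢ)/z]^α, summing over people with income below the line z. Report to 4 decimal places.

0.0850

Below z: £500, £940, £1,460, £1,640, £1,820, £1,940, £2,060 (q = 7 of N = 10).
Shortfall ratios: (2420−500)/2420 = 0.7934; (2420−940)/2420 = 0.6116; (2420−1460)/2420 = 0.3967; (2420−1640)/2420 = 0.3223; (2420−1820)/2420 = 0.2479; (2420−1940)/2420 = 0.1983; (2420−2060)/2420 = 0.1488.
Raised to α = 3.0: 0.49941; 0.22874; 0.06243; 0.03348; 0.01524; 0.00780; 0.00329.
Sum = 0.850395; FGT(3.0) = 0.850395 / 10 = 0.0850.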